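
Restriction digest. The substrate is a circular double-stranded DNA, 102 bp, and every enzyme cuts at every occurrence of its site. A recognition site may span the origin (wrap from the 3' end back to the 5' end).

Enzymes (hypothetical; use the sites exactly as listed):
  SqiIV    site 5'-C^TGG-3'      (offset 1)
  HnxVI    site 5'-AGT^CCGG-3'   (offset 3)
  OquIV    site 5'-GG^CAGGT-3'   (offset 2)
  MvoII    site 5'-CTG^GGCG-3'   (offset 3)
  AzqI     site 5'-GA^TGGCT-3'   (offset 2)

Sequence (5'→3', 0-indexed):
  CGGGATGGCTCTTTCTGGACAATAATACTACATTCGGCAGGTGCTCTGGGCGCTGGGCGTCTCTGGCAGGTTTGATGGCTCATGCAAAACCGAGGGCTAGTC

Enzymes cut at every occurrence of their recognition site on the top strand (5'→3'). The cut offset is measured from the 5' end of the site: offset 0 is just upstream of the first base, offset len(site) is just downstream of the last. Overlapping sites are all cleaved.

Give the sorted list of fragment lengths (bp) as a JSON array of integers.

[2,2,3,5,6,8,9,9,10,22,26]

Scan for sites:
  SqiIV (CTGG, off=1): starts [14, 45, 52, 62] → cuts [15, 46, 53, 63]
  HnxVI (AGTCCGG, off=3): starts [98] → cuts [101]
  OquIV (GGCAGGT, off=2): starts [35, 64] → cuts [37, 66]
  MvoII (CTGGGCG, off=3): starts [45, 52] → cuts [48, 55]
  AzqI (GATGGCT, off=2): starts [3, 73] → cuts [5, 75]

All cut coordinates (distinct, sorted): [5, 15, 37, 46, 48, 53, 55, 63, 66, 75, 101]

Fragments:
  5→15: 10 bp
  15→37: 22 bp
  37→46: 9 bp
  46→48: 2 bp
  48→53: 5 bp
  53→55: 2 bp
  55→63: 8 bp
  63→66: 3 bp
  66→75: 9 bp
  75→101: 26 bp
  101→5 (wrap): 102-101+5 = 6 bp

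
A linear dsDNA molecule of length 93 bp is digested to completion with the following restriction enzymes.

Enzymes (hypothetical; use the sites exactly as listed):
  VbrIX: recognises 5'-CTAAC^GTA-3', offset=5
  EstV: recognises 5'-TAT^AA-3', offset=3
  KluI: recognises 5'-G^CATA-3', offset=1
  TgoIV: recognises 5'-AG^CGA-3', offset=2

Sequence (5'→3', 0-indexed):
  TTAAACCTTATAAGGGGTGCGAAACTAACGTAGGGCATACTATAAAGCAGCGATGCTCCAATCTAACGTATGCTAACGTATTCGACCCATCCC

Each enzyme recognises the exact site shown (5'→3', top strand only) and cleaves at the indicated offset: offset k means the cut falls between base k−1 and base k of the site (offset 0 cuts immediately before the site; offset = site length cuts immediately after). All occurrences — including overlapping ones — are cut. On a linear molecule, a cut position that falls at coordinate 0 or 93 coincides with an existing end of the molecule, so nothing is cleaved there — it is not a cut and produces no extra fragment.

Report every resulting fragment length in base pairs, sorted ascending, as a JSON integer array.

Scan for sites:
  VbrIX CTAACGTA/5: at [24, 62, 72] ⇒ [29, 67, 77]
  EstV TATAA/3: at [8, 40] ⇒ [11, 43]
  KluI GCATA/1: at [34] ⇒ [35]
  TgoIV AGCGA/2: at [48] ⇒ [50]

All cut coordinates (distinct, sorted): [11, 29, 35, 43, 50, 67, 77]

Fragments:
  [0,11): 11 bp
  [11,29): 18 bp
  [29,35): 6 bp
  [35,43): 8 bp
  [43,50): 7 bp
  [50,67): 17 bp
  [67,77): 10 bp
  [77,93): 16 bp

[6,7,8,10,11,16,17,18]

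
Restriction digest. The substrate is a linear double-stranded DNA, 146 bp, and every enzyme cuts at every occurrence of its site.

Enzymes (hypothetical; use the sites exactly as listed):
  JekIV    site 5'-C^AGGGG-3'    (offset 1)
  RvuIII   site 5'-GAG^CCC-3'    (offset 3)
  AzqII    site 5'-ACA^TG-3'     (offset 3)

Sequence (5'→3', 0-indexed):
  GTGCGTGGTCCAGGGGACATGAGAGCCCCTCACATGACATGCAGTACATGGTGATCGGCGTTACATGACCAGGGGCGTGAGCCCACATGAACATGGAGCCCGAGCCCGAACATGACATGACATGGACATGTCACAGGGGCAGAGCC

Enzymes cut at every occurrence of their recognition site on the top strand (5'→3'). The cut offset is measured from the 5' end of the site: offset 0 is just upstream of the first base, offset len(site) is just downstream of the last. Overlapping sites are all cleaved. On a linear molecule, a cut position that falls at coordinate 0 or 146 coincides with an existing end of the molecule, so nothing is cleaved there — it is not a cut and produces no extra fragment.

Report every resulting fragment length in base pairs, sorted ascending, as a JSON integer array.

Site scan:
  JekIV CAGGGG/1: at [10, 69, 133] ⇒ [11, 70, 134]
  RvuIII GAGCCC/3: at [22, 78, 95, 101] ⇒ [25, 81, 98, 104]
  AzqII ACATG/3: at [16, 31, 36, 45, 62, 84, 90, 109, 114, 119, 125] ⇒ [19, 34, 39, 48, 65, 87, 93, 112, 117, 122, 128]

All cut coordinates (distinct, sorted): [11, 19, 25, 34, 39, 48, 65, 70, 81, 87, 93, 98, 104, 112, 117, 122, 128, 134]

Fragments:
  [0,11): 11 bp
  [11,19): 8 bp
  [19,25): 6 bp
  [25,34): 9 bp
  [34,39): 5 bp
  [39,48): 9 bp
  [48,65): 17 bp
  [65,70): 5 bp
  [70,81): 11 bp
  [81,87): 6 bp
  [87,93): 6 bp
  [93,98): 5 bp
  [98,104): 6 bp
  [104,112): 8 bp
  [112,117): 5 bp
  [117,122): 5 bp
  [122,128): 6 bp
  [128,134): 6 bp
  [134,146): 12 bp

[5,5,5,5,5,6,6,6,6,6,6,8,8,9,9,11,11,12,17]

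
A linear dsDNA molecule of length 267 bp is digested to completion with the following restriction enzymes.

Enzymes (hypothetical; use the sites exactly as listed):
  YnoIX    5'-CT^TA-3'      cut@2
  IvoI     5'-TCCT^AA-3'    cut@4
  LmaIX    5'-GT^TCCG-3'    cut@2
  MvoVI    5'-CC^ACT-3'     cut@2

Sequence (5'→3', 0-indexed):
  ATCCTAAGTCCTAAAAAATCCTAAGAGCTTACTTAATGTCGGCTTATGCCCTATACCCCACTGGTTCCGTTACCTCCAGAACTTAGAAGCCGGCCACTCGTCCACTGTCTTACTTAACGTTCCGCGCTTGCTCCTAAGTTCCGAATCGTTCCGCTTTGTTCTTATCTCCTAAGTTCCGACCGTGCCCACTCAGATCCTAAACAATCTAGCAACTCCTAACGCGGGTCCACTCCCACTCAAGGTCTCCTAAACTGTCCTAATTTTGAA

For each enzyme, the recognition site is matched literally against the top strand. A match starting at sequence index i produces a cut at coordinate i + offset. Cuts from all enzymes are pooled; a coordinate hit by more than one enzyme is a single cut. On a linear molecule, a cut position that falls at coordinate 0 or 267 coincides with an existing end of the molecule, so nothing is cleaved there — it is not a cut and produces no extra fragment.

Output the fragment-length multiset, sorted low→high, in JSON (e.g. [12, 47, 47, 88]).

[4,4,4,4,5,6,6,6,7,7,7,8,8,9,10,10,10,11,11,11,12,13,13,14,15,15,18,19]

Site scan:
  YnoIX CTTA/2: at [27, 31, 42, 81, 108, 112, 160] ⇒ [29, 33, 44, 83, 110, 114, 162]
  IvoI TCCTAA/4: at [1, 8, 18, 131, 166, 194, 213, 244, 254] ⇒ [5, 12, 22, 135, 170, 198, 217, 248, 258]
  LmaIX GTTCCG/2: at [63, 118, 137, 147, 172] ⇒ [65, 120, 139, 149, 174]
  MvoVI CCACT/2: at [57, 93, 101, 185, 226, 232] ⇒ [59, 95, 103, 187, 228, 234]

All cut coordinates (distinct, sorted): [5, 12, 22, 29, 33, 44, 59, 65, 83, 95, 103, 110, 114, 120, 135, 139, 149, 162, 170, 174, 187, 198, 217, 228, 234, 248, 258]

Fragment lengths:
  [0,5): 5 bp
  [5,12): 7 bp
  [12,22): 10 bp
  [22,29): 7 bp
  [29,33): 4 bp
  [33,44): 11 bp
  [44,59): 15 bp
  [59,65): 6 bp
  [65,83): 18 bp
  [83,95): 12 bp
  [95,103): 8 bp
  [103,110): 7 bp
  [110,114): 4 bp
  [114,120): 6 bp
  [120,135): 15 bp
  [135,139): 4 bp
  [139,149): 10 bp
  [149,162): 13 bp
  [162,170): 8 bp
  [170,174): 4 bp
  [174,187): 13 bp
  [187,198): 11 bp
  [198,217): 19 bp
  [217,228): 11 bp
  [228,234): 6 bp
  [234,248): 14 bp
  [248,258): 10 bp
  [258,267): 9 bp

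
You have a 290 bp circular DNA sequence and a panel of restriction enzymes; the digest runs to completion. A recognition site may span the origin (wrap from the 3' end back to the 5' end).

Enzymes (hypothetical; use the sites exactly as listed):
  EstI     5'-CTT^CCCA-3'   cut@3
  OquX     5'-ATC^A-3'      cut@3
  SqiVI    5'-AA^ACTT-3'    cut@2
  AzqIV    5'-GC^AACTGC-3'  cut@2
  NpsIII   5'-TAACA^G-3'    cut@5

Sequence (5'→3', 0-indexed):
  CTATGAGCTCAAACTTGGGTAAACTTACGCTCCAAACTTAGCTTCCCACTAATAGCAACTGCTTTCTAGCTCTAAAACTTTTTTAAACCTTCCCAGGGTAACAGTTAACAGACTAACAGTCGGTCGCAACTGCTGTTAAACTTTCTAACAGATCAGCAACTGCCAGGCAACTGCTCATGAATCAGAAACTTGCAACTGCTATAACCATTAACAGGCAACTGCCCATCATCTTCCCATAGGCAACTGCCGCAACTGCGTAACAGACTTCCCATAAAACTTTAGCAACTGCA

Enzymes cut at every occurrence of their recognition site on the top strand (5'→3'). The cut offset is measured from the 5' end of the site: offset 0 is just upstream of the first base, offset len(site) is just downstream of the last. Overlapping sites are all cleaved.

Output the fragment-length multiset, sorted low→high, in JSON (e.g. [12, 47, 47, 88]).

Scan for sites:
  EstI CTTCCCA/3: at [41, 88, 229, 264] ⇒ [44, 91, 232, 267]
  OquX ATCA/3: at [151, 180, 224] ⇒ [154, 183, 227]
  SqiVI AAACTT/2: at [10, 20, 33, 74, 137, 185, 273] ⇒ [12, 22, 35, 76, 139, 187, 275]
  AzqIV GCAACTGC/2: at [54, 125, 155, 166, 191, 214, 239, 248, 281] ⇒ [56, 127, 157, 168, 193, 216, 241, 250, 283]
  NpsIII TAACAG/5: at [98, 105, 113, 145, 208, 257] ⇒ [103, 110, 118, 150, 213, 262]

Pooled cuts: [12, 22, 35, 44, 56, 76, 91, 103, 110, 118, 127, 139, 150, 154, 157, 168, 183, 187, 193, 213, 216, 227, 232, 241, 250, 262, 267, 275, 283]

Fragment lengths:
  12→22: 10 bp
  22→35: 13 bp
  35→44: 9 bp
  44→56: 12 bp
  56→76: 20 bp
  76→91: 15 bp
  91→103: 12 bp
  103→110: 7 bp
  110→118: 8 bp
  118→127: 9 bp
  127→139: 12 bp
  139→150: 11 bp
  150→154: 4 bp
  154→157: 3 bp
  157→168: 11 bp
  168→183: 15 bp
  183→187: 4 bp
  187→193: 6 bp
  193→213: 20 bp
  213→216: 3 bp
  216→227: 11 bp
  227→232: 5 bp
  232→241: 9 bp
  241→250: 9 bp
  250→262: 12 bp
  262→267: 5 bp
  267→275: 8 bp
  275→283: 8 bp
  283→12 (wrap): 290-283+12 = 19 bp

[3,3,4,4,5,5,6,7,8,8,8,9,9,9,9,10,11,11,11,12,12,12,12,13,15,15,19,20,20]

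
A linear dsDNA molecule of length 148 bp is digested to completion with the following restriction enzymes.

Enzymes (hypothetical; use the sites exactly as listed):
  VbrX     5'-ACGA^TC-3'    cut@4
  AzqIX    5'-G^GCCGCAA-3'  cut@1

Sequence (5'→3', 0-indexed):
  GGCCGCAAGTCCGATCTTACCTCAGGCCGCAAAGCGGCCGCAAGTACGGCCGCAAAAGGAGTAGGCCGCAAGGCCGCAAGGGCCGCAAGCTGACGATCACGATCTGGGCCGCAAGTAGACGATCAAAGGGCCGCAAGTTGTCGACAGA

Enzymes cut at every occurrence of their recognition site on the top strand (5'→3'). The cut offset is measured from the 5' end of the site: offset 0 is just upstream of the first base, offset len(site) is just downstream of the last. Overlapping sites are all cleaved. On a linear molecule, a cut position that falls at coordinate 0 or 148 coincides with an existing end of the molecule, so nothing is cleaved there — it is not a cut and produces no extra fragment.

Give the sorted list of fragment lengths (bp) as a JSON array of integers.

[1,5,6,7,8,9,11,12,15,15,16,19,24]

Site scan:
  VbrX (ACGATC, off=4): starts [92, 98, 118] → cuts [96, 102, 122]
  AzqIX (GGCCGCAA, off=1): starts [0, 24, 35, 47, 63, 71, 80, 106, 128] → cuts [1, 25, 36, 48, 64, 72, 81, 107, 129]

Pooled cuts: [1, 25, 36, 48, 64, 72, 81, 96, 102, 107, 122, 129]

Fragment lengths:
  [0,1): 1 bp
  [1,25): 24 bp
  [25,36): 11 bp
  [36,48): 12 bp
  [48,64): 16 bp
  [64,72): 8 bp
  [72,81): 9 bp
  [81,96): 15 bp
  [96,102): 6 bp
  [102,107): 5 bp
  [107,122): 15 bp
  [122,129): 7 bp
  [129,148): 19 bp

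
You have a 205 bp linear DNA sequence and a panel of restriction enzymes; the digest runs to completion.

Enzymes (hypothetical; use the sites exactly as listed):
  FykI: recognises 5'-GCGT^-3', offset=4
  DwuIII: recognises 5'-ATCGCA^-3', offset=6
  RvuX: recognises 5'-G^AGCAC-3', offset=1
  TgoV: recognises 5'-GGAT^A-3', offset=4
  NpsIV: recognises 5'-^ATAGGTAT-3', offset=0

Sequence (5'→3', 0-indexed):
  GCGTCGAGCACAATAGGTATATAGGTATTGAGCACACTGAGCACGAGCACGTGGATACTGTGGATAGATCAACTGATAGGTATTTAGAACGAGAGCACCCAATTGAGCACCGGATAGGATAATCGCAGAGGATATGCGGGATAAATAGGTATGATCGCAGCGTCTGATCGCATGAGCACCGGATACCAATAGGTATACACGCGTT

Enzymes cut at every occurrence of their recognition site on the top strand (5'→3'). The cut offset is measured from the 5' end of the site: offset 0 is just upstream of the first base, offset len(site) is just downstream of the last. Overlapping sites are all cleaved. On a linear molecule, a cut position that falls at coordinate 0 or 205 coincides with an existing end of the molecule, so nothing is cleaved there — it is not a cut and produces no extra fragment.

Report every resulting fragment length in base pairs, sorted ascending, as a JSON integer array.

[1,2,2,2,4,4,4,5,6,6,6,7,8,9,9,9,9,10,10,10,10,11,12,15,16,18]

Scan for sites:
  FykI (GCGT, off=4): starts [0, 159, 200] → cuts [4, 163, 204]
  DwuIII (ATCGCA, off=6): starts [121, 153, 166] → cuts [127, 159, 172]
  RvuX (GAGCAC, off=1): starts [5, 29, 38, 44, 92, 104, 173] → cuts [6, 30, 39, 45, 93, 105, 174]
  TgoV (GGATA, off=4): starts [52, 61, 111, 116, 129, 138, 180] → cuts [56, 65, 115, 120, 133, 142, 184]
  NpsIV (ATAGGTAT, off=0): starts [12, 20, 75, 144, 188] → cuts [12, 20, 75, 144, 188]

All cut coordinates (distinct, sorted): [4, 6, 12, 20, 30, 39, 45, 56, 65, 75, 93, 105, 115, 120, 127, 133, 142, 144, 159, 163, 172, 174, 184, 188, 204]

Fragment lengths:
  [0,4): 4 bp
  [4,6): 2 bp
  [6,12): 6 bp
  [12,20): 8 bp
  [20,30): 10 bp
  [30,39): 9 bp
  [39,45): 6 bp
  [45,56): 11 bp
  [56,65): 9 bp
  [65,75): 10 bp
  [75,93): 18 bp
  [93,105): 12 bp
  [105,115): 10 bp
  [115,120): 5 bp
  [120,127): 7 bp
  [127,133): 6 bp
  [133,142): 9 bp
  [142,144): 2 bp
  [144,159): 15 bp
  [159,163): 4 bp
  [163,172): 9 bp
  [172,174): 2 bp
  [174,184): 10 bp
  [184,188): 4 bp
  [188,204): 16 bp
  [204,205): 1 bp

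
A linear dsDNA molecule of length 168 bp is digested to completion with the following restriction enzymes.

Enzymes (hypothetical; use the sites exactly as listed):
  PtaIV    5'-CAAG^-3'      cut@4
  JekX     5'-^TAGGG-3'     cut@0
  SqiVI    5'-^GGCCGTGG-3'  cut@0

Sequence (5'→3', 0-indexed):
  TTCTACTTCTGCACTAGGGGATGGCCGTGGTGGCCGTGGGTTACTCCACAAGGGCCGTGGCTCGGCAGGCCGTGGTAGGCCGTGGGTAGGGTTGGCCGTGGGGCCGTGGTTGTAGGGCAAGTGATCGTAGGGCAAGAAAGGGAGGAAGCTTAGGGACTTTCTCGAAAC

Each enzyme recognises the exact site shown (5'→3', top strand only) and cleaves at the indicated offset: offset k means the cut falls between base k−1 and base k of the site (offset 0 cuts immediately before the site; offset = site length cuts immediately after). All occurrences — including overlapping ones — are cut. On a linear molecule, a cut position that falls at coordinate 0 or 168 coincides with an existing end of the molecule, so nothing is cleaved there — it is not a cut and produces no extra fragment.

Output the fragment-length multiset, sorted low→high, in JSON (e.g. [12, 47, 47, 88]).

[6,7,8,8,9,9,9,9,10,11,14,14,15,18,21]

Site scan:
  PtaIV (CAAG, off=4): starts [48, 117, 132] → cuts [52, 121, 136]
  JekX (TAGGG, off=0): starts [14, 86, 112, 127, 150] → cuts [14, 86, 112, 127, 150]
  SqiVI (GGCCGTGG, off=0): starts [22, 31, 52, 67, 77, 93, 101] → cuts [22, 31, 52, 67, 77, 93, 101]

Pooled cuts: [14, 22, 31, 52, 67, 77, 86, 93, 101, 112, 121, 127, 136, 150]

Fragment lengths:
  [0,14): 14 bp
  [14,22): 8 bp
  [22,31): 9 bp
  [31,52): 21 bp
  [52,67): 15 bp
  [67,77): 10 bp
  [77,86): 9 bp
  [86,93): 7 bp
  [93,101): 8 bp
  [101,112): 11 bp
  [112,121): 9 bp
  [121,127): 6 bp
  [127,136): 9 bp
  [136,150): 14 bp
  [150,168): 18 bp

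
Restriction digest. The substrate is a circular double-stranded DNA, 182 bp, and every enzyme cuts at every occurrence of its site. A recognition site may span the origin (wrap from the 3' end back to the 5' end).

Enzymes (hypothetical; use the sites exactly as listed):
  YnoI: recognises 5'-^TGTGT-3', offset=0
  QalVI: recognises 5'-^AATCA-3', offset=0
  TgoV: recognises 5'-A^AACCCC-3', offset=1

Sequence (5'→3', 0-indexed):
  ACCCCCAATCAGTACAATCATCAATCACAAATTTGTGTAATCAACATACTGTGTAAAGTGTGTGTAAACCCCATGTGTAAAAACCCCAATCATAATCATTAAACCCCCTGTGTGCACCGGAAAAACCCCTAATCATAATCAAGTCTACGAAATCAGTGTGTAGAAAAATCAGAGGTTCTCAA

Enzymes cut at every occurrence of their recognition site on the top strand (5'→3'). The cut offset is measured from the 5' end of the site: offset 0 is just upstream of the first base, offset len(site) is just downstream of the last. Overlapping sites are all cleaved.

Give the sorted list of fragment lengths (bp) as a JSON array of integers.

[2,5,6,6,6,6,6,7,7,7,7,7,8,8,9,9,10,11,11,14,15,15]

Per-enzyme occurrences:
  YnoI (TGTGT, off=0): starts [33, 49, 58, 60, 73, 108, 156] → cuts [33, 49, 58, 60, 73, 108, 156]
  QalVI (AATCA, off=0): starts [6, 15, 22, 38, 87, 93, 130, 136, 150, 166] → cuts [6, 15, 22, 38, 87, 93, 130, 136, 150, 166]
  TgoV (AAACCCC, off=1): starts [65, 80, 100, 122, 180] → cuts [66, 81, 101, 123, 181]

Pooled cuts: [6, 15, 22, 33, 38, 49, 58, 60, 66, 73, 81, 87, 93, 101, 108, 123, 130, 136, 150, 156, 166, 181]

Fragment lengths:
  6→15: 9 bp
  15→22: 7 bp
  22→33: 11 bp
  33→38: 5 bp
  38→49: 11 bp
  49→58: 9 bp
  58→60: 2 bp
  60→66: 6 bp
  66→73: 7 bp
  73→81: 8 bp
  81→87: 6 bp
  87→93: 6 bp
  93→101: 8 bp
  101→108: 7 bp
  108→123: 15 bp
  123→130: 7 bp
  130→136: 6 bp
  136→150: 14 bp
  150→156: 6 bp
  156→166: 10 bp
  166→181: 15 bp
  181→6 (wrap): 182-181+6 = 7 bp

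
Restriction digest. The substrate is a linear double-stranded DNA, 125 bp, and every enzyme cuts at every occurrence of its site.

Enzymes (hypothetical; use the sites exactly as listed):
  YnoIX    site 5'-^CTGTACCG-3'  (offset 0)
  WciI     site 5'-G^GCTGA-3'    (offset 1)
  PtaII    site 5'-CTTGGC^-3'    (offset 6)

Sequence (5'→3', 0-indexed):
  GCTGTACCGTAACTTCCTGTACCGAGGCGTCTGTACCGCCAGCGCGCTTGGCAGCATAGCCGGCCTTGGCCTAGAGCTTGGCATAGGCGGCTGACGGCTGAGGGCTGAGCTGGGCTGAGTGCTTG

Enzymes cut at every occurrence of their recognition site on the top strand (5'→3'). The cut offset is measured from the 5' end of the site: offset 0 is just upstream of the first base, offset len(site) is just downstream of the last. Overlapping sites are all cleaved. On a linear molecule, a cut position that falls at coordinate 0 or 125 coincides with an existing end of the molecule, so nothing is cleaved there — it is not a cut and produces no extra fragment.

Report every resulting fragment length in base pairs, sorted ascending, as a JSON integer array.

Site scan:
  YnoIX CTGTACCG/0: at [1, 16, 30] ⇒ [1, 16, 30]
  WciI GGCTGA/1: at [88, 95, 102, 112] ⇒ [89, 96, 103, 113]
  PtaII CTTGGC/6: at [46, 64, 76] ⇒ [52, 70, 82]

Pooled cuts: [1, 16, 30, 52, 70, 82, 89, 96, 103, 113]

Fragment lengths:
  [0,1): 1 bp
  [1,16): 15 bp
  [16,30): 14 bp
  [30,52): 22 bp
  [52,70): 18 bp
  [70,82): 12 bp
  [82,89): 7 bp
  [89,96): 7 bp
  [96,103): 7 bp
  [103,113): 10 bp
  [113,125): 12 bp

[1,7,7,7,10,12,12,14,15,18,22]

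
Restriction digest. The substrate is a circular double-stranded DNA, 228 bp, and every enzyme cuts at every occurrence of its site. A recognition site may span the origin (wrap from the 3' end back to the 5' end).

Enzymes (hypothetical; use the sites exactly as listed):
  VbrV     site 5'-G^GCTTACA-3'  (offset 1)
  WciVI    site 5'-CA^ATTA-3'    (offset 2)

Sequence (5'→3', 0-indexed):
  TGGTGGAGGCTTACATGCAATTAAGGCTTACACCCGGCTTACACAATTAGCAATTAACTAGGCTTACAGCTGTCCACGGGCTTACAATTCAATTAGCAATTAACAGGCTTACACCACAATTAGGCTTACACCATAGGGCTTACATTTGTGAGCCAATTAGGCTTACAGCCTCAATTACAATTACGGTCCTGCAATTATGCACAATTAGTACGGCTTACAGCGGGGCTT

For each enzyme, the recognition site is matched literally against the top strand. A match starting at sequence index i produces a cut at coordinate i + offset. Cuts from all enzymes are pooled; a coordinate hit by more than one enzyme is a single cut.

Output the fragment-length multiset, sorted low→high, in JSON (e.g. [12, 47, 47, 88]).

[5,5,6,6,7,7,8,9,9,9,10,11,11,12,12,13,14,14,18,18,24]

Site scan:
  VbrV (GGCTTACA, off=1): starts [7, 24, 35, 60, 78, 105, 122, 136, 159, 211] → cuts [8, 25, 36, 61, 79, 106, 123, 137, 160, 212]
  WciVI (CAATTA, off=2): starts [17, 43, 50, 89, 96, 116, 153, 171, 177, 191, 201] → cuts [19, 45, 52, 91, 98, 118, 155, 173, 179, 193, 203]

All cut coordinates (distinct, sorted): [8, 19, 25, 36, 45, 52, 61, 79, 91, 98, 106, 118, 123, 137, 155, 160, 173, 179, 193, 203, 212]

Fragments:
  8→19: 11 bp
  19→25: 6 bp
  25→36: 11 bp
  36→45: 9 bp
  45→52: 7 bp
  52→61: 9 bp
  61→79: 18 bp
  79→91: 12 bp
  91→98: 7 bp
  98→106: 8 bp
  106→118: 12 bp
  118→123: 5 bp
  123→137: 14 bp
  137→155: 18 bp
  155→160: 5 bp
  160→173: 13 bp
  173→179: 6 bp
  179→193: 14 bp
  193→203: 10 bp
  203→212: 9 bp
  212→8 (wrap): 228-212+8 = 24 bp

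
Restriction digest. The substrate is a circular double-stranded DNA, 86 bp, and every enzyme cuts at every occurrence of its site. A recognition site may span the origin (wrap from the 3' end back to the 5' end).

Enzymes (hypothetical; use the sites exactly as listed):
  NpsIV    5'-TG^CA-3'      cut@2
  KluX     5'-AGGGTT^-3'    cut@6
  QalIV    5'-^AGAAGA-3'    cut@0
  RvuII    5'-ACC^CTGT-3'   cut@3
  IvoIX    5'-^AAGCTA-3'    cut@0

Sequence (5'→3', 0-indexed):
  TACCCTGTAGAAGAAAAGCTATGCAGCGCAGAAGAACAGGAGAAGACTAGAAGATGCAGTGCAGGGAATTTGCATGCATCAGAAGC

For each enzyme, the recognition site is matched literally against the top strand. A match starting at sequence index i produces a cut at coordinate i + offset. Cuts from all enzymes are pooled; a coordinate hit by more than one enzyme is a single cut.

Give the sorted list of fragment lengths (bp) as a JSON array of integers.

Scan for sites:
  NpsIV (TGCA, off=2): starts [21, 54, 59, 70, 74] → cuts [23, 56, 61, 72, 76]
  KluX (AGGGTT, off=6): no sites
  QalIV (AGAAGA, off=0): starts [8, 29, 40, 48] → cuts [8, 29, 40, 48]
  RvuII (ACCCTGT, off=3): starts [1] → cuts [4]
  IvoIX (AAGCTA, off=0): starts [15, 82] → cuts [15, 82]

Pooled cuts: [4, 8, 15, 23, 29, 40, 48, 56, 61, 72, 76, 82]

Fragment lengths:
  4→8: 4 bp
  8→15: 7 bp
  15→23: 8 bp
  23→29: 6 bp
  29→40: 11 bp
  40→48: 8 bp
  48→56: 8 bp
  56→61: 5 bp
  61→72: 11 bp
  72→76: 4 bp
  76→82: 6 bp
  82→4 (wrap): 86-82+4 = 8 bp

[4,4,5,6,6,7,8,8,8,8,11,11]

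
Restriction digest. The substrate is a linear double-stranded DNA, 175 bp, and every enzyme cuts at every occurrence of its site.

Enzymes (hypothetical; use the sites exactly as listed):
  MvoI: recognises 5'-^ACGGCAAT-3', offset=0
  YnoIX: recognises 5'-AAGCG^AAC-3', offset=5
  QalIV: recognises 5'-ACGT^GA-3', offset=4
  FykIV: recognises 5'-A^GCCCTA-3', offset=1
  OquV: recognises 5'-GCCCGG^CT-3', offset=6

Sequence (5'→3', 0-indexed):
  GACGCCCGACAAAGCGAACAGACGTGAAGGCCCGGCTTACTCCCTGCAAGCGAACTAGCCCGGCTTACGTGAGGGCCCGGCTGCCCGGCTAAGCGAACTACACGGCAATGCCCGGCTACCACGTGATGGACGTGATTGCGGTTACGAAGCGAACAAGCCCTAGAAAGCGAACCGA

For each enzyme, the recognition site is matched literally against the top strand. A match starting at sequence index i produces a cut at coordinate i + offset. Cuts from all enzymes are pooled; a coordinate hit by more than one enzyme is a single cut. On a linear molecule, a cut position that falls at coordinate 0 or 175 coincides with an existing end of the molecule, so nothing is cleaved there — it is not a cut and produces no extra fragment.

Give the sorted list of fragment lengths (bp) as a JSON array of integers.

Per-enzyme occurrences:
  MvoI ACGGCAAT/0: at [101] ⇒ [101]
  YnoIX AAGCGAAC/5: at [11, 47, 90, 146, 164] ⇒ [16, 52, 95, 151, 169]
  QalIV ACGTGA/4: at [21, 66, 120, 129] ⇒ [25, 70, 124, 133]
  FykIV AGCCCTA/1: at [155] ⇒ [156]
  OquV GCCCGGCT/6: at [29, 57, 74, 82, 109] ⇒ [35, 63, 80, 88, 115]

Pooled cuts: [16, 25, 35, 52, 63, 70, 80, 88, 95, 101, 115, 124, 133, 151, 156, 169]

Fragments:
  [0,16): 16 bp
  [16,25): 9 bp
  [25,35): 10 bp
  [35,52): 17 bp
  [52,63): 11 bp
  [63,70): 7 bp
  [70,80): 10 bp
  [80,88): 8 bp
  [88,95): 7 bp
  [95,101): 6 bp
  [101,115): 14 bp
  [115,124): 9 bp
  [124,133): 9 bp
  [133,151): 18 bp
  [151,156): 5 bp
  [156,169): 13 bp
  [169,175): 6 bp

[5,6,6,7,7,8,9,9,9,10,10,11,13,14,16,17,18]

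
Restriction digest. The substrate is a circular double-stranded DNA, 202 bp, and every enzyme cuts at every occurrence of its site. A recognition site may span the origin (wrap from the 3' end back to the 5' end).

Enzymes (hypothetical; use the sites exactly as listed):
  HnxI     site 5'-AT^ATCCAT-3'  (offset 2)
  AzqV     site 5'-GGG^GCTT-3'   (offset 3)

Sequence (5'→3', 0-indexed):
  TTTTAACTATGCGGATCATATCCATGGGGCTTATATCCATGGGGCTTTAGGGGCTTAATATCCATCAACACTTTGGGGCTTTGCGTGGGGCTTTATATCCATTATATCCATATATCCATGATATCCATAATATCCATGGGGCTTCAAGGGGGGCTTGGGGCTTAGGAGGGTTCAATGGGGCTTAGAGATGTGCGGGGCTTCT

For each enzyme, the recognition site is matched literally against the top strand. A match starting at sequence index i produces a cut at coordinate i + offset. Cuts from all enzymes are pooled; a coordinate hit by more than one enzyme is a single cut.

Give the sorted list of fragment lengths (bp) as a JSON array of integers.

[6,7,7,7,8,9,9,9,9,9,9,9,12,12,17,18,20,25]

Scan for sites:
  HnxI ATATCCAT/2: at [17, 32, 57, 94, 103, 111, 120, 129] ⇒ [19, 34, 59, 96, 105, 113, 122, 131]
  AzqV GGGGCTT/3: at [25, 40, 49, 74, 86, 137, 149, 156, 176, 193] ⇒ [28, 43, 52, 77, 89, 140, 152, 159, 179, 196]

Pooled cuts: [19, 28, 34, 43, 52, 59, 77, 89, 96, 105, 113, 122, 131, 140, 152, 159, 179, 196]

Fragments:
  19→28: 9 bp
  28→34: 6 bp
  34→43: 9 bp
  43→52: 9 bp
  52→59: 7 bp
  59→77: 18 bp
  77→89: 12 bp
  89→96: 7 bp
  96→105: 9 bp
  105→113: 8 bp
  113→122: 9 bp
  122→131: 9 bp
  131→140: 9 bp
  140→152: 12 bp
  152→159: 7 bp
  159→179: 20 bp
  179→196: 17 bp
  196→19 (wrap): 202-196+19 = 25 bp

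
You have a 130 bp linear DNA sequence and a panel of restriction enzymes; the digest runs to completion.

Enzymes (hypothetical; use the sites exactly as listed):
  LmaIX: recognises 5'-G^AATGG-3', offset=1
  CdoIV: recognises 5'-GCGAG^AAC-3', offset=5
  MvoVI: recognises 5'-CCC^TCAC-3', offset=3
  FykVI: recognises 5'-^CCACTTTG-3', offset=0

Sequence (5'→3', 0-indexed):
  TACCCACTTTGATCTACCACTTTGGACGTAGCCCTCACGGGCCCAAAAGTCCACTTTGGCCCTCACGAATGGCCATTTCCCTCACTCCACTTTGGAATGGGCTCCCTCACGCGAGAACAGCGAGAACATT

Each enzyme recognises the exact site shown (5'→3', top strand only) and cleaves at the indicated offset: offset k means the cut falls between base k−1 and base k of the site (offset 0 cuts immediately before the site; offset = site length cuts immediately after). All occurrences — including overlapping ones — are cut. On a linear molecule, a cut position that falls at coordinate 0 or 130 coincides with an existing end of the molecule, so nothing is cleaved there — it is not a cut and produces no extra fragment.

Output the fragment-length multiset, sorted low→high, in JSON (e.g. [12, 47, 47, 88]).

[3,5,5,6,9,9,9,11,12,13,14,16,18]

Site scan:
  LmaIX (GAATGG, off=1): starts [66, 94] → cuts [67, 95]
  CdoIV (GCGAGAAC, off=5): starts [110, 119] → cuts [115, 124]
  MvoVI (CCCTCAC, off=3): starts [31, 59, 78, 103] → cuts [34, 62, 81, 106]
  FykVI (CCACTTTG, off=0): starts [3, 16, 50, 86] → cuts [3, 16, 50, 86]

Pooled cuts: [3, 16, 34, 50, 62, 67, 81, 86, 95, 106, 115, 124]

Fragments:
  [0,3): 3 bp
  [3,16): 13 bp
  [16,34): 18 bp
  [34,50): 16 bp
  [50,62): 12 bp
  [62,67): 5 bp
  [67,81): 14 bp
  [81,86): 5 bp
  [86,95): 9 bp
  [95,106): 11 bp
  [106,115): 9 bp
  [115,124): 9 bp
  [124,130): 6 bp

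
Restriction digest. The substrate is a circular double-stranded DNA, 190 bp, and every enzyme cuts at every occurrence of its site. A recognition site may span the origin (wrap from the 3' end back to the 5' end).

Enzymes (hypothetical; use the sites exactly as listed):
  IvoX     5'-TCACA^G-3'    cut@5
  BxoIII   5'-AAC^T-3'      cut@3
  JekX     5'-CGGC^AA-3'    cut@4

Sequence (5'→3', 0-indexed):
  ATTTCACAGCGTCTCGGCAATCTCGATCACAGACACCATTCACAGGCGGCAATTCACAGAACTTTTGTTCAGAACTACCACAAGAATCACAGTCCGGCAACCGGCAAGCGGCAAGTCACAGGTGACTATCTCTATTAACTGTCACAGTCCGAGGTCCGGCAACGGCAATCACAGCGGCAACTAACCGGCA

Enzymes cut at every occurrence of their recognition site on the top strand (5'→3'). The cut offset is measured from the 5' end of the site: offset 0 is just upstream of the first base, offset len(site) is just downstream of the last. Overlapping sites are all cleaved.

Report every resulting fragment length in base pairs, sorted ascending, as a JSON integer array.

Site scan:
  IvoX (TCACAG, off=5): starts [3, 26, 39, 53, 86, 115, 141, 168] → cuts [8, 31, 44, 58, 91, 120, 146, 173]
  BxoIII (AACT, off=3): starts [59, 72, 136, 178] → cuts [62, 75, 139, 181]
  JekX (CGGCAA, off=4): starts [14, 46, 94, 101, 108, 156, 162, 174, 185] → cuts [18, 50, 98, 105, 112, 160, 166, 178, 189]

All cut coordinates (distinct, sorted): [8, 18, 31, 44, 50, 58, 62, 75, 91, 98, 105, 112, 120, 139, 146, 160, 166, 173, 178, 181, 189]

Fragment lengths:
  8→18: 10 bp
  18→31: 13 bp
  31→44: 13 bp
  44→50: 6 bp
  50→58: 8 bp
  58→62: 4 bp
  62→75: 13 bp
  75→91: 16 bp
  91→98: 7 bp
  98→105: 7 bp
  105→112: 7 bp
  112→120: 8 bp
  120→139: 19 bp
  139→146: 7 bp
  146→160: 14 bp
  160→166: 6 bp
  166→173: 7 bp
  173→178: 5 bp
  178→181: 3 bp
  181→189: 8 bp
  189→8 (wrap): 190-189+8 = 9 bp

[3,4,5,6,6,7,7,7,7,7,8,8,8,9,10,13,13,13,14,16,19]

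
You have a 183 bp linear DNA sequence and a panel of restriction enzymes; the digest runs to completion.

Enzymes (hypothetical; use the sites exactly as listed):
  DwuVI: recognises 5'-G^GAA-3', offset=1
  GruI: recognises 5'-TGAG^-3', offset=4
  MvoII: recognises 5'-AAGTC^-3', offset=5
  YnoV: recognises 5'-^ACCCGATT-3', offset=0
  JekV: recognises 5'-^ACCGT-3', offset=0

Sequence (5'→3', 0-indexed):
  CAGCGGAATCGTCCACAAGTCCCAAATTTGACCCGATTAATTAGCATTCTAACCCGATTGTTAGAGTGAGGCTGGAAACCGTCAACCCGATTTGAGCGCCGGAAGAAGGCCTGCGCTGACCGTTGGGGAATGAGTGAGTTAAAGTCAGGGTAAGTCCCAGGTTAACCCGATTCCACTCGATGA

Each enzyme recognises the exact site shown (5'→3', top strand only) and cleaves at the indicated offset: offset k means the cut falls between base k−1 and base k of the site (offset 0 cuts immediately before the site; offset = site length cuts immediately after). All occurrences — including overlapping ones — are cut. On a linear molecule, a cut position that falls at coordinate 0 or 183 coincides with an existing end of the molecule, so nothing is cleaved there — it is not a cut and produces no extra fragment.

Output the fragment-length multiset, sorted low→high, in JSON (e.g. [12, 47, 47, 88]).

[3,4,4,5,5,7,7,8,8,9,9,10,12,16,17,19,19,21]

Per-enzyme occurrences:
  DwuVI GGAA/1: at [4, 73, 100, 126] ⇒ [5, 74, 101, 127]
  GruI TGAG/4: at [66, 92, 130, 134] ⇒ [70, 96, 134, 138]
  MvoII AAGTC/5: at [16, 141, 151] ⇒ [21, 146, 156]
  YnoV ACCCGATT/0: at [30, 51, 84, 164] ⇒ [30, 51, 84, 164]
  JekV ACCGT/0: at [77, 118] ⇒ [77, 118]

Pooled cuts: [5, 21, 30, 51, 70, 74, 77, 84, 96, 101, 118, 127, 134, 138, 146, 156, 164]

Fragment lengths:
  [0,5): 5 bp
  [5,21): 16 bp
  [21,30): 9 bp
  [30,51): 21 bp
  [51,70): 19 bp
  [70,74): 4 bp
  [74,77): 3 bp
  [77,84): 7 bp
  [84,96): 12 bp
  [96,101): 5 bp
  [101,118): 17 bp
  [118,127): 9 bp
  [127,134): 7 bp
  [134,138): 4 bp
  [138,146): 8 bp
  [146,156): 10 bp
  [156,164): 8 bp
  [164,183): 19 bp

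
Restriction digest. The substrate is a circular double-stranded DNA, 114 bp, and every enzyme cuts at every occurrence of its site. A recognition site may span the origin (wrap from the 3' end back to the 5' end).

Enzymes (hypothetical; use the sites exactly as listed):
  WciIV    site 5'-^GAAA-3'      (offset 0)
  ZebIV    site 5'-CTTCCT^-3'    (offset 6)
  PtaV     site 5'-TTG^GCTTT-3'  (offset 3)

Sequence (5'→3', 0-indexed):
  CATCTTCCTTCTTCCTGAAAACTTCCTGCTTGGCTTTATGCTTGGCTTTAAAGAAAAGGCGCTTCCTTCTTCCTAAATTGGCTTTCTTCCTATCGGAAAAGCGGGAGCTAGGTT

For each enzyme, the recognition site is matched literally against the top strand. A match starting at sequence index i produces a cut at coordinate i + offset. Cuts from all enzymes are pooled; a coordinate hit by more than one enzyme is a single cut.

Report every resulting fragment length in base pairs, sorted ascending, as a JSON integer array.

[4,5,6,7,7,8,11,11,12,15,28]

Site scan:
  WciIV (GAAA, off=0): starts [16, 52, 95] → cuts [16, 52, 95]
  ZebIV (CTTCCT, off=6): starts [3, 10, 21, 61, 68, 85] → cuts [9, 16, 27, 67, 74, 91]
  PtaV (TTGGCTTT, off=3): starts [29, 41, 77] → cuts [32, 44, 80]

Pooled cuts: [9, 16, 27, 32, 44, 52, 67, 74, 80, 91, 95]

Fragment lengths:
  9→16: 7 bp
  16→27: 11 bp
  27→32: 5 bp
  32→44: 12 bp
  44→52: 8 bp
  52→67: 15 bp
  67→74: 7 bp
  74→80: 6 bp
  80→91: 11 bp
  91→95: 4 bp
  95→9 (wrap): 114-95+9 = 28 bp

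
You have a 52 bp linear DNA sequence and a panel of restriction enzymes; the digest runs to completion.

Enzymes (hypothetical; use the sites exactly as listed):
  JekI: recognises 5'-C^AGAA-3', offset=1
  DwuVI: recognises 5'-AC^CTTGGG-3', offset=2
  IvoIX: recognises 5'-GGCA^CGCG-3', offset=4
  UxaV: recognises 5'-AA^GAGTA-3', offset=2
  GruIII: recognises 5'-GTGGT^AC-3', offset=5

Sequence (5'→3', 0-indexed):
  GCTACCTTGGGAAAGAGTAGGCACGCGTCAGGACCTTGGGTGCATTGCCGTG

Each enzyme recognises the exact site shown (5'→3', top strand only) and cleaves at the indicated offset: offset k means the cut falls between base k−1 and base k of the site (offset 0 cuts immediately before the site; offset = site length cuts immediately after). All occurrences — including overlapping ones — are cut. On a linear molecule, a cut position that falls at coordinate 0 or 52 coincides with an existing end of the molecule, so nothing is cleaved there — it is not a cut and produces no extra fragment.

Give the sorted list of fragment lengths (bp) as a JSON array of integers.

[5,9,9,11,18]

Site scan:
  JekI (CAGAA, off=1): no sites
  DwuVI ACCTTGGG/2: at [3, 32] ⇒ [5, 34]
  IvoIX GGCACGCG/4: at [19] ⇒ [23]
  UxaV AAGAGTA/2: at [12] ⇒ [14]
  GruIII (GTGGTAC, off=5): no sites

All cut coordinates (distinct, sorted): [5, 14, 23, 34]

Fragment lengths:
  [0,5): 5 bp
  [5,14): 9 bp
  [14,23): 9 bp
  [23,34): 11 bp
  [34,52): 18 bp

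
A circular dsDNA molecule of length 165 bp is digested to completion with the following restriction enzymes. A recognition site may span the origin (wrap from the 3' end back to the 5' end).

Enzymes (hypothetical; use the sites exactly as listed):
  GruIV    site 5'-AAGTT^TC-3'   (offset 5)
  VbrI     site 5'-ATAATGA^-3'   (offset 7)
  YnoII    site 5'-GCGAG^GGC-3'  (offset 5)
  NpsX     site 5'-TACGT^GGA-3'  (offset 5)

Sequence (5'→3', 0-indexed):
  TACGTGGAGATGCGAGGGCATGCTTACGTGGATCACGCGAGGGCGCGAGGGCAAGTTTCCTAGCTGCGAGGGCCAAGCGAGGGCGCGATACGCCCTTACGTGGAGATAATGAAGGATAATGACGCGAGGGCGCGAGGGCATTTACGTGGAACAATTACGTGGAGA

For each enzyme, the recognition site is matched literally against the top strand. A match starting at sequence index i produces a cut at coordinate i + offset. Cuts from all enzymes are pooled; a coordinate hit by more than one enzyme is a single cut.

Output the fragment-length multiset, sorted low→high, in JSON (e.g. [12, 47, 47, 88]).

Per-enzyme occurrences:
  GruIV (AAGTTTC, off=5): starts [52] → cuts [57]
  VbrI (ATAATGA, off=7): starts [105, 115] → cuts [112, 122]
  YnoII (GCGAGGGC, off=5): starts [11, 36, 44, 65, 76, 123, 131] → cuts [16, 41, 49, 70, 81, 128, 136]
  NpsX (TACGTGGA, off=5): starts [0, 24, 96, 142, 155] → cuts [5, 29, 101, 147, 160]

All cut coordinates (distinct, sorted): [5, 16, 29, 41, 49, 57, 70, 81, 101, 112, 122, 128, 136, 147, 160]

Fragment lengths:
  5→16: 11 bp
  16→29: 13 bp
  29→41: 12 bp
  41→49: 8 bp
  49→57: 8 bp
  57→70: 13 bp
  70→81: 11 bp
  81→101: 20 bp
  101→112: 11 bp
  112→122: 10 bp
  122→128: 6 bp
  128→136: 8 bp
  136→147: 11 bp
  147→160: 13 bp
  160→5 (wrap): 165-160+5 = 10 bp

[6,8,8,8,10,10,11,11,11,11,12,13,13,13,20]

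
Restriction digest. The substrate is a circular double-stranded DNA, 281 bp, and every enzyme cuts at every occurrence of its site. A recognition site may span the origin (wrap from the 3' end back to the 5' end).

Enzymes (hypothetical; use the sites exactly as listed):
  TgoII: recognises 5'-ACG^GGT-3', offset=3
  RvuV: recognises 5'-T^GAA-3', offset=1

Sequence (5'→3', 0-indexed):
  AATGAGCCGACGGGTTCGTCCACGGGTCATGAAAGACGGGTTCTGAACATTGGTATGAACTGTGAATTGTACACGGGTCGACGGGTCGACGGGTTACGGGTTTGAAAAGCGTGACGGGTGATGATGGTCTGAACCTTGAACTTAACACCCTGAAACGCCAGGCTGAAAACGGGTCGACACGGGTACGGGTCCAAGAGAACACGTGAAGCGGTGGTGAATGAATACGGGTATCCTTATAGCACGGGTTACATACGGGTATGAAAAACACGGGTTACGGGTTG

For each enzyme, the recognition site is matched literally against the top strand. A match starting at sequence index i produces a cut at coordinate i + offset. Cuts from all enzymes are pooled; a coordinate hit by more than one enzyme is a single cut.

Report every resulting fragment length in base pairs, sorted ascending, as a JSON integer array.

Scan for sites:
  TgoII ACGGGT/3: at [9, 21, 35, 72, 80, 88, 95, 113, 168, 178, 184, 223, 240, 251, 266, 273] ⇒ [12, 24, 38, 75, 83, 91, 98, 116, 171, 181, 187, 226, 243, 254, 269, 276]
  RvuV TGAA/1: at [29, 43, 55, 62, 102, 129, 136, 150, 163, 203, 214, 218, 258, 279] ⇒ [30, 44, 56, 63, 103, 130, 137, 151, 164, 204, 215, 219, 259, 280]

All cut coordinates (distinct, sorted): [12, 24, 30, 38, 44, 56, 63, 75, 83, 91, 98, 103, 116, 130, 137, 151, 164, 171, 181, 187, 204, 215, 219, 226, 243, 254, 259, 269, 276, 280]

Fragment lengths:
  12→24: 12 bp
  24→30: 6 bp
  30→38: 8 bp
  38→44: 6 bp
  44→56: 12 bp
  56→63: 7 bp
  63→75: 12 bp
  75→83: 8 bp
  83→91: 8 bp
  91→98: 7 bp
  98→103: 5 bp
  103→116: 13 bp
  116→130: 14 bp
  130→137: 7 bp
  137→151: 14 bp
  151→164: 13 bp
  164→171: 7 bp
  171→181: 10 bp
  181→187: 6 bp
  187→204: 17 bp
  204→215: 11 bp
  215→219: 4 bp
  219→226: 7 bp
  226→243: 17 bp
  243→254: 11 bp
  254→259: 5 bp
  259→269: 10 bp
  269→276: 7 bp
  276→280: 4 bp
  280→12 (wrap): 281-280+12 = 13 bp

[4,4,5,5,6,6,6,7,7,7,7,7,7,8,8,8,10,10,11,11,12,12,12,13,13,13,14,14,17,17]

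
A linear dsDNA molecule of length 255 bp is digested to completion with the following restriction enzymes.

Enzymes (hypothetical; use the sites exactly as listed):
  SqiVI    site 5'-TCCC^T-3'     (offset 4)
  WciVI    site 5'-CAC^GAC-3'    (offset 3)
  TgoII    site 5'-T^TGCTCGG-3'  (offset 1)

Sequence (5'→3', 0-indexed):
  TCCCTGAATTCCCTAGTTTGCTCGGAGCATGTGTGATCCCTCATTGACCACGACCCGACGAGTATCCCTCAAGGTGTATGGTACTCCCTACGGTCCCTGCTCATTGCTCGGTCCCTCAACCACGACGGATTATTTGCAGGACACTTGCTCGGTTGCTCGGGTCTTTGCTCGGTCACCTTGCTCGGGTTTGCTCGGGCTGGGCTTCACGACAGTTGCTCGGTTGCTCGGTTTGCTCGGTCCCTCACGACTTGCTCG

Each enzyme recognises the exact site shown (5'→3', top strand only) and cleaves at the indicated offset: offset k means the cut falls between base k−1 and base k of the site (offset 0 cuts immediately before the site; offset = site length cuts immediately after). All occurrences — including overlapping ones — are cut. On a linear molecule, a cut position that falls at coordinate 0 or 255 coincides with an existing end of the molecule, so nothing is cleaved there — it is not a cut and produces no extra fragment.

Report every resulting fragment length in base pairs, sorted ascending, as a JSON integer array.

Per-enzyme occurrences:
  SqiVI TCCCT/4: at [0, 9, 36, 64, 84, 93, 111, 237] ⇒ [4, 13, 40, 68, 88, 97, 115, 241]
  WciVI CACGAC/3: at [48, 120, 204, 242] ⇒ [51, 123, 207, 245]
  TgoII TTGCTCGG/1: at [17, 103, 144, 152, 164, 177, 187, 212, 220, 229] ⇒ [18, 104, 145, 153, 165, 178, 188, 213, 221, 230]

All cut coordinates (distinct, sorted): [4, 13, 18, 40, 51, 68, 88, 97, 104, 115, 123, 145, 153, 165, 178, 188, 207, 213, 221, 230, 241, 245]

Fragment lengths:
  [0,4): 4 bp
  [4,13): 9 bp
  [13,18): 5 bp
  [18,40): 22 bp
  [40,51): 11 bp
  [51,68): 17 bp
  [68,88): 20 bp
  [88,97): 9 bp
  [97,104): 7 bp
  [104,115): 11 bp
  [115,123): 8 bp
  [123,145): 22 bp
  [145,153): 8 bp
  [153,165): 12 bp
  [165,178): 13 bp
  [178,188): 10 bp
  [188,207): 19 bp
  [207,213): 6 bp
  [213,221): 8 bp
  [221,230): 9 bp
  [230,241): 11 bp
  [241,245): 4 bp
  [245,255): 10 bp

[4,4,5,6,7,8,8,8,9,9,9,10,10,11,11,11,12,13,17,19,20,22,22]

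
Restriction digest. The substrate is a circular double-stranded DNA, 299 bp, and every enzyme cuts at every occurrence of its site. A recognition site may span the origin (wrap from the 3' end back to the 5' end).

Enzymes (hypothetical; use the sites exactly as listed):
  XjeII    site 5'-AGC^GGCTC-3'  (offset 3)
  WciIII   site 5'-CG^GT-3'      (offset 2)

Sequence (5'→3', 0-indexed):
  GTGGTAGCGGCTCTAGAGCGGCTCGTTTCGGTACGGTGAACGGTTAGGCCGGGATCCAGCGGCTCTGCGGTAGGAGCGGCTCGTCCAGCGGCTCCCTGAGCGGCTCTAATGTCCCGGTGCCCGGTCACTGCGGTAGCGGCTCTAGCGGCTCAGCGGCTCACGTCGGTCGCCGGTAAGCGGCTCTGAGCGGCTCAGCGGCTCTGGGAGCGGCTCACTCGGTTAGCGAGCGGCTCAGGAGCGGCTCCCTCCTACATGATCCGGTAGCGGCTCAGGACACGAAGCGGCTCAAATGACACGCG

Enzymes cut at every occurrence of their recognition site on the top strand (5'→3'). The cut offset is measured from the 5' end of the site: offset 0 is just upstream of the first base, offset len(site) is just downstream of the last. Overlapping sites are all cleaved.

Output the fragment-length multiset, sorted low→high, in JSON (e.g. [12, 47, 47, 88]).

Site scan:
  XjeII AGCGGCTC/3: at [5, 16, 57, 74, 86, 98, 134, 143, 151, 175, 185, 193, 205, 225, 236, 262, 279] ⇒ [8, 19, 60, 77, 89, 101, 137, 146, 154, 178, 188, 196, 208, 228, 239, 265, 282]
  WciIII CGGT/2: at [28, 33, 40, 67, 114, 121, 130, 163, 170, 216, 258, 297] ⇒ [0, 30, 35, 42, 69, 116, 123, 132, 165, 172, 218, 260]

All cut coordinates (distinct, sorted): [0, 8, 19, 30, 35, 42, 60, 69, 77, 89, 101, 116, 123, 132, 137, 146, 154, 165, 172, 178, 188, 196, 208, 218, 228, 239, 260, 265, 282]

Fragment lengths:
  0→8: 8 bp
  8→19: 11 bp
  19→30: 11 bp
  30→35: 5 bp
  35→42: 7 bp
  42→60: 18 bp
  60→69: 9 bp
  69→77: 8 bp
  77→89: 12 bp
  89→101: 12 bp
  101→116: 15 bp
  116→123: 7 bp
  123→132: 9 bp
  132→137: 5 bp
  137→146: 9 bp
  146→154: 8 bp
  154→165: 11 bp
  165→172: 7 bp
  172→178: 6 bp
  178→188: 10 bp
  188→196: 8 bp
  196→208: 12 bp
  208→218: 10 bp
  218→228: 10 bp
  228→239: 11 bp
  239→260: 21 bp
  260→265: 5 bp
  265→282: 17 bp
  282→0 (wrap): 299-282+0 = 17 bp

[5,5,5,6,7,7,7,8,8,8,8,9,9,9,10,10,10,11,11,11,11,12,12,12,15,17,17,18,21]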